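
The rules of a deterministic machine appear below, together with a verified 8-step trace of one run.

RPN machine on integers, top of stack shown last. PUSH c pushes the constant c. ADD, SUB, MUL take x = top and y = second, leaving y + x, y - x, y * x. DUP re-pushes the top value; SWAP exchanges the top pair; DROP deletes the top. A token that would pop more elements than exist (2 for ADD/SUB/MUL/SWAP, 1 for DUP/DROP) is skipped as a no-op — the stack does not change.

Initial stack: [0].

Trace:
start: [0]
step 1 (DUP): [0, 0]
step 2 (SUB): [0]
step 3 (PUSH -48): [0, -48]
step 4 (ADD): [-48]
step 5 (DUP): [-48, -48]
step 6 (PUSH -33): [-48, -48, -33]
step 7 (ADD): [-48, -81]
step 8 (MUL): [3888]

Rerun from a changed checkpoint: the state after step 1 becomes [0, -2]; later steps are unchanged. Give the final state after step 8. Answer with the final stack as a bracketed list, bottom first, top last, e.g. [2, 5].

[3634]

state after step 1 := [0, -2]
step 2 (SUB): [2]
step 3 (PUSH -48): [2, -48]
step 4 (ADD): [-46]
step 5 (DUP): [-46, -46]
step 6 (PUSH -33): [-46, -46, -33]
step 7 (ADD): [-46, -79]
step 8 (MUL): [3634]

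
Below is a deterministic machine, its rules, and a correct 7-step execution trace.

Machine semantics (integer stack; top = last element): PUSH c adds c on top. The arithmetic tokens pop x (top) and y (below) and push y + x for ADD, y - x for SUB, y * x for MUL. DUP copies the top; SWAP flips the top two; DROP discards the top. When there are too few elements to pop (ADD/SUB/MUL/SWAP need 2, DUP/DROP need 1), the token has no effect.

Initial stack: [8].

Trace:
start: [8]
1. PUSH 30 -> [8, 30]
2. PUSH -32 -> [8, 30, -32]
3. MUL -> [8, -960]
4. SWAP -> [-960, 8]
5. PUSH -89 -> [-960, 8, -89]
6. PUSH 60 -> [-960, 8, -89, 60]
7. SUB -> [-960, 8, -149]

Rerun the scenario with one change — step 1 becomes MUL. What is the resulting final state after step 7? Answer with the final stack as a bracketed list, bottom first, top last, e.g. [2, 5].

[-256, -149]

(re-executing from step 1 with the substitution; state before step 1: [8])
1. MUL -> [8]
2. PUSH -32 -> [8, -32]
3. MUL -> [-256]
4. SWAP -> [-256]
5. PUSH -89 -> [-256, -89]
6. PUSH 60 -> [-256, -89, 60]
7. SUB -> [-256, -149]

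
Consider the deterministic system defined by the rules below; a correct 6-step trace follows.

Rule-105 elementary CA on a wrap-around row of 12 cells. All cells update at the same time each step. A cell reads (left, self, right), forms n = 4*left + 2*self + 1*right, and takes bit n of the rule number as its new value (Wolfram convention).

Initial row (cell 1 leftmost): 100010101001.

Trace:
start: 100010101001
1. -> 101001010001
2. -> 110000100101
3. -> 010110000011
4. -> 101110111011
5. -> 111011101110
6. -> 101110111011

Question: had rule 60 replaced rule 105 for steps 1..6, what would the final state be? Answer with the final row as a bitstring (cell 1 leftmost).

110101101011

(re-executing steps 1..6 under rule 60; state before step 1: 100010101001)
1. -> 010011111101
2. -> 111010000011
3. -> 000111000010
4. -> 000100100011
5. -> 100110110010
6. -> 110101101011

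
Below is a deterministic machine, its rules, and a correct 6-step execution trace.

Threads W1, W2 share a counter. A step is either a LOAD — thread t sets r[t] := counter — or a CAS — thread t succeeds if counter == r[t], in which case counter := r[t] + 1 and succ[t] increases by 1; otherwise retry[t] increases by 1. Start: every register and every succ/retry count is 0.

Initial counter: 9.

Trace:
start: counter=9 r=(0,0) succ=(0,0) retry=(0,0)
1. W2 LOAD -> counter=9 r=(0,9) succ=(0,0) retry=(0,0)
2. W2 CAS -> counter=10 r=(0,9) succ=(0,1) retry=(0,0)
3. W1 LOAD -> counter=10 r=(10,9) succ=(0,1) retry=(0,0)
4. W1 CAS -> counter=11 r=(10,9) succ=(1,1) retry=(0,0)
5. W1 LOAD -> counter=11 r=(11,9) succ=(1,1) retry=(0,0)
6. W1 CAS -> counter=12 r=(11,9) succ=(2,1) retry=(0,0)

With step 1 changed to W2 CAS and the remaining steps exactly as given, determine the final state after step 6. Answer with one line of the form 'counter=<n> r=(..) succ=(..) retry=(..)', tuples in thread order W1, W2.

(re-executing from step 1 with the substitution; state before step 1: counter=9 r=(0,0) succ=(0,0) retry=(0,0))
1. W2 CAS -> counter=9 r=(0,0) succ=(0,0) retry=(0,1)
2. W2 CAS -> counter=9 r=(0,0) succ=(0,0) retry=(0,2)
3. W1 LOAD -> counter=9 r=(9,0) succ=(0,0) retry=(0,2)
4. W1 CAS -> counter=10 r=(9,0) succ=(1,0) retry=(0,2)
5. W1 LOAD -> counter=10 r=(10,0) succ=(1,0) retry=(0,2)
6. W1 CAS -> counter=11 r=(10,0) succ=(2,0) retry=(0,2)

counter=11 r=(10,0) succ=(2,0) retry=(0,2)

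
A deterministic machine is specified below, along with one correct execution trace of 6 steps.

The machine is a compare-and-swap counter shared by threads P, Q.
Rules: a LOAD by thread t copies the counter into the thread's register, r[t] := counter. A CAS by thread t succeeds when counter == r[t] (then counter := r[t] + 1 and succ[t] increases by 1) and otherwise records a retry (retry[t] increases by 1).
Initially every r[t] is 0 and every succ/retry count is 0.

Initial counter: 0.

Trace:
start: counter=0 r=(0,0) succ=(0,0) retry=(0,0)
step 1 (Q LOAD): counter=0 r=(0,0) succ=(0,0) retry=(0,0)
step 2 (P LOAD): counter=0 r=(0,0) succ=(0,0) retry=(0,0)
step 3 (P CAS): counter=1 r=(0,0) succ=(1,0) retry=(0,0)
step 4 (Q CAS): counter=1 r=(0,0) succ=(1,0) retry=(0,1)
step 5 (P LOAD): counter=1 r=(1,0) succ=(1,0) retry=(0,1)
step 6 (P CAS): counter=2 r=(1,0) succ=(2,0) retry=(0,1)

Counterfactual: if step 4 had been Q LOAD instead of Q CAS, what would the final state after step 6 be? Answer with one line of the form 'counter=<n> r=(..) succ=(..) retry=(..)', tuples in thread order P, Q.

(re-executing from step 4 with the substitution; state before step 4: counter=1 r=(0,0) succ=(1,0) retry=(0,0))
step 4 (Q LOAD): counter=1 r=(0,1) succ=(1,0) retry=(0,0)
step 5 (P LOAD): counter=1 r=(1,1) succ=(1,0) retry=(0,0)
step 6 (P CAS): counter=2 r=(1,1) succ=(2,0) retry=(0,0)

counter=2 r=(1,1) succ=(2,0) retry=(0,0)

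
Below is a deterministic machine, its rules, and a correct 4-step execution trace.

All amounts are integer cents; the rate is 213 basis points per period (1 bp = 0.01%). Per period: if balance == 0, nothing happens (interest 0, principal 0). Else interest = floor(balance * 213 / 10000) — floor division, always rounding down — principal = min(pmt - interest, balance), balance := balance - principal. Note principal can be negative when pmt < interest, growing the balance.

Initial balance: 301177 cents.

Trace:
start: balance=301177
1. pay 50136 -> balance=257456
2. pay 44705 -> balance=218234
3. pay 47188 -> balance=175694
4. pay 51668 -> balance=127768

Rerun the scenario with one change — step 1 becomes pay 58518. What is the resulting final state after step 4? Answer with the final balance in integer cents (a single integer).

(re-executing from step 1 with the substitution; state before step 1: balance=301177)
1. pay 58518 -> balance=249074
2. pay 44705 -> balance=209674
3. pay 47188 -> balance=166952
4. pay 51668 -> balance=118840

118840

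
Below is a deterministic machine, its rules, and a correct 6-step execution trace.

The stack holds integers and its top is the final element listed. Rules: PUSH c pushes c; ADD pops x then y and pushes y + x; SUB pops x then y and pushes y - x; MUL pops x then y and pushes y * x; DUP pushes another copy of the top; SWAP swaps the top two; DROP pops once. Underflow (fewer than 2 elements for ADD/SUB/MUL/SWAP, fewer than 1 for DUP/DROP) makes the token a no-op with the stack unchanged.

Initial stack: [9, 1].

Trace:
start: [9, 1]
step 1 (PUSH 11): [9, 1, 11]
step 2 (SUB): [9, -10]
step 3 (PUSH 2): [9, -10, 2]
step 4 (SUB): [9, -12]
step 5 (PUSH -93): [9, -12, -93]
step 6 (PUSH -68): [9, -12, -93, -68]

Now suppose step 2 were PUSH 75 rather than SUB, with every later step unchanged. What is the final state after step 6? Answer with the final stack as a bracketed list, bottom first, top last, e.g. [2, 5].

[9, 1, 11, 73, -93, -68]

(re-executing from step 2 with the substitution; state before step 2: [9, 1, 11])
step 2 (PUSH 75): [9, 1, 11, 75]
step 3 (PUSH 2): [9, 1, 11, 75, 2]
step 4 (SUB): [9, 1, 11, 73]
step 5 (PUSH -93): [9, 1, 11, 73, -93]
step 6 (PUSH -68): [9, 1, 11, 73, -93, -68]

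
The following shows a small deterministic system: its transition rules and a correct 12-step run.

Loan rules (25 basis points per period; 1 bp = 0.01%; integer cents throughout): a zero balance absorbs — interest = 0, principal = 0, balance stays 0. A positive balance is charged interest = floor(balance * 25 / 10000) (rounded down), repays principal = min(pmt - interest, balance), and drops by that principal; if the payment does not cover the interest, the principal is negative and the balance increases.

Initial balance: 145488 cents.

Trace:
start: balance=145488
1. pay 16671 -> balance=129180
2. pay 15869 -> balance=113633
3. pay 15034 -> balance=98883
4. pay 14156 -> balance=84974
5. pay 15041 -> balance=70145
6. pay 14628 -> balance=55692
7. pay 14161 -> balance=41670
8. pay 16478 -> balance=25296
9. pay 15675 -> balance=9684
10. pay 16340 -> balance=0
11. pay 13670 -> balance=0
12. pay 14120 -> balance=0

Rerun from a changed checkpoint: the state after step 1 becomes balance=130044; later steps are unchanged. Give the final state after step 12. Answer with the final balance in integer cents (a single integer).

state after step 1 := balance=130044
2. pay 15869 -> balance=114500
3. pay 15034 -> balance=99752
4. pay 14156 -> balance=85845
5. pay 15041 -> balance=71018
6. pay 14628 -> balance=56567
7. pay 14161 -> balance=42547
8. pay 16478 -> balance=26175
9. pay 15675 -> balance=10565
10. pay 16340 -> balance=0
11. pay 13670 -> balance=0
12. pay 14120 -> balance=0

0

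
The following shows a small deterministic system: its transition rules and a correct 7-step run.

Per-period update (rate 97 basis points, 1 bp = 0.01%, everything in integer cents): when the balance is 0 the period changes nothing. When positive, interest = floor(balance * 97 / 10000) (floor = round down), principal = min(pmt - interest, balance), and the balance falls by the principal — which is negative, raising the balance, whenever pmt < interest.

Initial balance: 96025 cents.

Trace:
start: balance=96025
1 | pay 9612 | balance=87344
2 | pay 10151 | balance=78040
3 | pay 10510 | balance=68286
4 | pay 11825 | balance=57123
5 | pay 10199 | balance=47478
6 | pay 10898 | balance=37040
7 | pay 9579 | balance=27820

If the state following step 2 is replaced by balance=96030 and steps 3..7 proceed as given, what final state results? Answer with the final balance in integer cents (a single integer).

46700

state after step 2 := balance=96030
3 | pay 10510 | balance=86451
4 | pay 11825 | balance=75464
5 | pay 10199 | balance=65997
6 | pay 10898 | balance=55739
7 | pay 9579 | balance=46700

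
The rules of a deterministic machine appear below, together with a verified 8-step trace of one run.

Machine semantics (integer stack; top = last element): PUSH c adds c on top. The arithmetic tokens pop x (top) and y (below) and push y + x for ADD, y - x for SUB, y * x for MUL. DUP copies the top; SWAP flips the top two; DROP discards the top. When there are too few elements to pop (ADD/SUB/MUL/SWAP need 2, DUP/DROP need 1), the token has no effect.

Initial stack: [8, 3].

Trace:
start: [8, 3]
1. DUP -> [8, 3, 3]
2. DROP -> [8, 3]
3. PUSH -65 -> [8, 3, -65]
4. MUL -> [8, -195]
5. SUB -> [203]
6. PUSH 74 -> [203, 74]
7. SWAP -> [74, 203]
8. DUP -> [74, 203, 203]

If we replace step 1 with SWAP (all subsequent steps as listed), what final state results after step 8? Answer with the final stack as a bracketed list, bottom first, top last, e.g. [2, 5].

(re-executing from step 1 with the substitution; state before step 1: [8, 3])
1. SWAP -> [3, 8]
2. DROP -> [3]
3. PUSH -65 -> [3, -65]
4. MUL -> [-195]
5. SUB -> [-195]
6. PUSH 74 -> [-195, 74]
7. SWAP -> [74, -195]
8. DUP -> [74, -195, -195]

[74, -195, -195]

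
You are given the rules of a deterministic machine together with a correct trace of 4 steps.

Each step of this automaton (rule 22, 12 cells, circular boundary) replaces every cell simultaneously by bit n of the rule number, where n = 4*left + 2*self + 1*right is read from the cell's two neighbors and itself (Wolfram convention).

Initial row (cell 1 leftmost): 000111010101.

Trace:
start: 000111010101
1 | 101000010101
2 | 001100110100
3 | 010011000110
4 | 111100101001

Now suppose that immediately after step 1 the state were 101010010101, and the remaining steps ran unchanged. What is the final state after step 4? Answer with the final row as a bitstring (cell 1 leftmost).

100100001001

state after step 1 := 101010010101
2 | 001011110100
3 | 011000000110
4 | 100100001001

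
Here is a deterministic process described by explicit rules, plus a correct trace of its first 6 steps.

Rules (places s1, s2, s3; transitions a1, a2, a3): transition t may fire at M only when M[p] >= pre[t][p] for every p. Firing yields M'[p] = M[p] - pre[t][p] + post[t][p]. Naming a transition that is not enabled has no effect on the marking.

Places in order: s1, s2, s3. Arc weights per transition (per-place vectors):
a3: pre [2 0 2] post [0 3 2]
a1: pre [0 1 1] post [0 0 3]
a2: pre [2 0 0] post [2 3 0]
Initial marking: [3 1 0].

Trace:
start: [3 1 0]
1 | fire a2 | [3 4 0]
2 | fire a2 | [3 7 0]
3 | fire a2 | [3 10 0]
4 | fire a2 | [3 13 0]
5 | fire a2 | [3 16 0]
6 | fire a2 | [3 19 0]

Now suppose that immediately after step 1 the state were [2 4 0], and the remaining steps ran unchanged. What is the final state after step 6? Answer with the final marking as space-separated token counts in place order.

2 19 0

state after step 1 := [2 4 0]
2 | fire a2 | [2 7 0]
3 | fire a2 | [2 10 0]
4 | fire a2 | [2 13 0]
5 | fire a2 | [2 16 0]
6 | fire a2 | [2 19 0]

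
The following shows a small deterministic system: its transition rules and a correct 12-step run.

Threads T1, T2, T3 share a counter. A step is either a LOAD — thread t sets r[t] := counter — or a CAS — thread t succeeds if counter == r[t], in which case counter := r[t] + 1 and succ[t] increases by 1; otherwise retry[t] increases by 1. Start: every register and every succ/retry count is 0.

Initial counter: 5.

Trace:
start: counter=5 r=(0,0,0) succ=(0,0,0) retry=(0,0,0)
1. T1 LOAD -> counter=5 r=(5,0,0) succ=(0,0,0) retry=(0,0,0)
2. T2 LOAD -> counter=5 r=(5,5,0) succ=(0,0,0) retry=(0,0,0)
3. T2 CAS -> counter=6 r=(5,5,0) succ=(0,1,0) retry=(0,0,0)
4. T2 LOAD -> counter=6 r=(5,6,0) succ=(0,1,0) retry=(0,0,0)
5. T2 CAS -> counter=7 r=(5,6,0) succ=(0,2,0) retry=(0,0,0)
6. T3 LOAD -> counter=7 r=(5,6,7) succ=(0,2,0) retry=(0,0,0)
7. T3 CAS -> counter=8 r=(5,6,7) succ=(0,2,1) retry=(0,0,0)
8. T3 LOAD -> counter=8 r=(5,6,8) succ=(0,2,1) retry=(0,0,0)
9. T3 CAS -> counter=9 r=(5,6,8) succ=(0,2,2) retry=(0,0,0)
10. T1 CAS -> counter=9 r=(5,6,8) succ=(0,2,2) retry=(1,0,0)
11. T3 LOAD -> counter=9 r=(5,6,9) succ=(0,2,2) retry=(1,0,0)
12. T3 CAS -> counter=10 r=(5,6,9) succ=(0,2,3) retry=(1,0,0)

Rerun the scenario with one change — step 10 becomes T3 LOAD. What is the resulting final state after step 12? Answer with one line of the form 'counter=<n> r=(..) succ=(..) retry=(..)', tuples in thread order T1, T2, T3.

counter=10 r=(5,6,9) succ=(0,2,3) retry=(0,0,0)

(re-executing from step 10 with the substitution; state before step 10: counter=9 r=(5,6,8) succ=(0,2,2) retry=(0,0,0))
10. T3 LOAD -> counter=9 r=(5,6,9) succ=(0,2,2) retry=(0,0,0)
11. T3 LOAD -> counter=9 r=(5,6,9) succ=(0,2,2) retry=(0,0,0)
12. T3 CAS -> counter=10 r=(5,6,9) succ=(0,2,3) retry=(0,0,0)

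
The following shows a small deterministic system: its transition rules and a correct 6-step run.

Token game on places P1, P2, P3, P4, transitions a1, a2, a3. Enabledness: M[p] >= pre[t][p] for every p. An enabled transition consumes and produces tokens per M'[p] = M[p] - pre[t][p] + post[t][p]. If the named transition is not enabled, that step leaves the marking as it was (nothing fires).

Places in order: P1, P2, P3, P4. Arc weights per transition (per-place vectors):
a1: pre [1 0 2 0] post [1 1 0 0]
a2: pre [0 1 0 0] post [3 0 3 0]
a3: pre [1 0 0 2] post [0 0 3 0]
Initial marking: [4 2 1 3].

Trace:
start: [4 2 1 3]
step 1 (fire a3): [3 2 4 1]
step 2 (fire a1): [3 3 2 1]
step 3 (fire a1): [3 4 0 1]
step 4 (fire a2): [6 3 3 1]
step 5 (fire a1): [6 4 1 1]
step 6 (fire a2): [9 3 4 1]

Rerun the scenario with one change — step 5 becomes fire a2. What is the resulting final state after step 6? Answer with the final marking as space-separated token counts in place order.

(re-executing from step 5 with the substitution; state before step 5: [6 3 3 1])
step 5 (fire a2): [9 2 6 1]
step 6 (fire a2): [12 1 9 1]

12 1 9 1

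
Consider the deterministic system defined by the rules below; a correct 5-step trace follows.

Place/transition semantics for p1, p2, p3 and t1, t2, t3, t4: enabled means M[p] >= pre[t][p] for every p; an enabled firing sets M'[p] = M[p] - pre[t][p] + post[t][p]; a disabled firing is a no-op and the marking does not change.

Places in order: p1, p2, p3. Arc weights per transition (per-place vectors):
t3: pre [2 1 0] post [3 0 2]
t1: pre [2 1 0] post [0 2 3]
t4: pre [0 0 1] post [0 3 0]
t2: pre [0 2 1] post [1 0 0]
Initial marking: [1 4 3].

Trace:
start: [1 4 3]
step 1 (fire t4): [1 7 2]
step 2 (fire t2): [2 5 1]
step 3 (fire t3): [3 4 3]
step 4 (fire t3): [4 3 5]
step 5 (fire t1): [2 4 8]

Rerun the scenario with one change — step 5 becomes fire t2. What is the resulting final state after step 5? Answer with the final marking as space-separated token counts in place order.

(re-executing from step 5 with the substitution; state before step 5: [4 3 5])
step 5 (fire t2): [5 1 4]

5 1 4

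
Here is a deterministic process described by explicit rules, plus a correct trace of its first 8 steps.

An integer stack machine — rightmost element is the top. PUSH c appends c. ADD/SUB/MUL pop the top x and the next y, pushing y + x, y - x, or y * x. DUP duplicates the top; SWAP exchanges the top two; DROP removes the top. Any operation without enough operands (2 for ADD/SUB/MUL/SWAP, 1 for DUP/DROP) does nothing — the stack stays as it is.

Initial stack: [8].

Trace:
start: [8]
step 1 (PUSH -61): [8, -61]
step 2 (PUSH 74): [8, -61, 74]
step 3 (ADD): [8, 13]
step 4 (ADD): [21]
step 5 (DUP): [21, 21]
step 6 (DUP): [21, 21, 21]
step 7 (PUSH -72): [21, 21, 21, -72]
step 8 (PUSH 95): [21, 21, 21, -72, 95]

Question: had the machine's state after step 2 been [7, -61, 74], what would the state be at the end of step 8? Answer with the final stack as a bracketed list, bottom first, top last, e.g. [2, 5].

[20, 20, 20, -72, 95]

state after step 2 := [7, -61, 74]
step 3 (ADD): [7, 13]
step 4 (ADD): [20]
step 5 (DUP): [20, 20]
step 6 (DUP): [20, 20, 20]
step 7 (PUSH -72): [20, 20, 20, -72]
step 8 (PUSH 95): [20, 20, 20, -72, 95]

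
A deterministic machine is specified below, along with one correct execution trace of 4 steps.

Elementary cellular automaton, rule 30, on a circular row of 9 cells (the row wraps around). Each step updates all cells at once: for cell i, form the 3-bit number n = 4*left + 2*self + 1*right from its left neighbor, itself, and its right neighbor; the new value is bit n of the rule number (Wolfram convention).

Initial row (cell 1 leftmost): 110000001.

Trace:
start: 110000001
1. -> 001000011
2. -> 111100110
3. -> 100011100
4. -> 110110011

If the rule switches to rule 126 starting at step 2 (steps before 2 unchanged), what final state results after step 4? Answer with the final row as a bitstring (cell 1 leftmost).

(re-executing steps 2..4 under rule 126; state before step 2: 001000011)
2. -> 111100111
3. -> 000111100
4. -> 001100110

001100110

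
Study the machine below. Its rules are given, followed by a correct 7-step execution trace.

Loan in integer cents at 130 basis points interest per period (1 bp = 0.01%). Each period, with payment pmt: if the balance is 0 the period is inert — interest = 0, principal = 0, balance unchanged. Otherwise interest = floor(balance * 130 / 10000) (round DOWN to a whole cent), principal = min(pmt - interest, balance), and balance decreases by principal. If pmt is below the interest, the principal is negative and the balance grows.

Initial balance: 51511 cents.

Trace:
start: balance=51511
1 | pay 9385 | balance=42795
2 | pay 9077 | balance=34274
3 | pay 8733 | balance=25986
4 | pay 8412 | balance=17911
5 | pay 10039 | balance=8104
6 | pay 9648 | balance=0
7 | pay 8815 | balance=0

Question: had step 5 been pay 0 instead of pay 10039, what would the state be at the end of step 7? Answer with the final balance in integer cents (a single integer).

28

(re-executing from step 5 with the substitution; state before step 5: balance=17911)
5 | pay 0 | balance=18143
6 | pay 9648 | balance=8730
7 | pay 8815 | balance=28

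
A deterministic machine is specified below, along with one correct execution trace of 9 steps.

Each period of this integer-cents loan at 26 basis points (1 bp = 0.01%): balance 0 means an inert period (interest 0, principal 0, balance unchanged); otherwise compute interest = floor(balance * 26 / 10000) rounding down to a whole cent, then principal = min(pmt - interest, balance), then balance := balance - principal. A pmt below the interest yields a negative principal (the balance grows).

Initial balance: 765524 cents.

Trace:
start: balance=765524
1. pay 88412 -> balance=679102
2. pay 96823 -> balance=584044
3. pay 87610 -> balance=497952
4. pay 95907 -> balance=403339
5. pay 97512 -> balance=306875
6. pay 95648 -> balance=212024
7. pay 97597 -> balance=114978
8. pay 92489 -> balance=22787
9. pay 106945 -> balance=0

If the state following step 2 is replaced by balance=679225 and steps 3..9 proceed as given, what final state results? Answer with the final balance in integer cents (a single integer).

state after step 2 := balance=679225
3. pay 87610 -> balance=593380
4. pay 95907 -> balance=499015
5. pay 97512 -> balance=402800
6. pay 95648 -> balance=308199
7. pay 97597 -> balance=211403
8. pay 92489 -> balance=119463
9. pay 106945 -> balance=12828

12828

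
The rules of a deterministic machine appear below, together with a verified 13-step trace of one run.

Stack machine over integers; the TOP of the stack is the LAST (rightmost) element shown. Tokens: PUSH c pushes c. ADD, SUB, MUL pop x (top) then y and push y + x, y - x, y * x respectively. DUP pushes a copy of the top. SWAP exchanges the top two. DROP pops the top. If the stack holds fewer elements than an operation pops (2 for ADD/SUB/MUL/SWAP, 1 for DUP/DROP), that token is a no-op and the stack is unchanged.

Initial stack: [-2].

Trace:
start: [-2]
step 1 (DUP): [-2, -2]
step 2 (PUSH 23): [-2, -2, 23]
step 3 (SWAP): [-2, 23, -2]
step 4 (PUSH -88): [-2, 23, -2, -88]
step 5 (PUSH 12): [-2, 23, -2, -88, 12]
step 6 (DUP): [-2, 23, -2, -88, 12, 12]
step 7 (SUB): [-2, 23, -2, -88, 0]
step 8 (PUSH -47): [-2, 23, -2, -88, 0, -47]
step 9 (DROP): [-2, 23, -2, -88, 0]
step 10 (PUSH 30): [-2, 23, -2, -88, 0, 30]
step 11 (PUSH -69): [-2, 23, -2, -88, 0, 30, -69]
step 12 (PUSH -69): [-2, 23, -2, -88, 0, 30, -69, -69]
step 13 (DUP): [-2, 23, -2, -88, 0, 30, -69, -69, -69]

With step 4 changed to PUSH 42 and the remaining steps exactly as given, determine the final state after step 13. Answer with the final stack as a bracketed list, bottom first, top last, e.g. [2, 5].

(re-executing from step 4 with the substitution; state before step 4: [-2, 23, -2])
step 4 (PUSH 42): [-2, 23, -2, 42]
step 5 (PUSH 12): [-2, 23, -2, 42, 12]
step 6 (DUP): [-2, 23, -2, 42, 12, 12]
step 7 (SUB): [-2, 23, -2, 42, 0]
step 8 (PUSH -47): [-2, 23, -2, 42, 0, -47]
step 9 (DROP): [-2, 23, -2, 42, 0]
step 10 (PUSH 30): [-2, 23, -2, 42, 0, 30]
step 11 (PUSH -69): [-2, 23, -2, 42, 0, 30, -69]
step 12 (PUSH -69): [-2, 23, -2, 42, 0, 30, -69, -69]
step 13 (DUP): [-2, 23, -2, 42, 0, 30, -69, -69, -69]

[-2, 23, -2, 42, 0, 30, -69, -69, -69]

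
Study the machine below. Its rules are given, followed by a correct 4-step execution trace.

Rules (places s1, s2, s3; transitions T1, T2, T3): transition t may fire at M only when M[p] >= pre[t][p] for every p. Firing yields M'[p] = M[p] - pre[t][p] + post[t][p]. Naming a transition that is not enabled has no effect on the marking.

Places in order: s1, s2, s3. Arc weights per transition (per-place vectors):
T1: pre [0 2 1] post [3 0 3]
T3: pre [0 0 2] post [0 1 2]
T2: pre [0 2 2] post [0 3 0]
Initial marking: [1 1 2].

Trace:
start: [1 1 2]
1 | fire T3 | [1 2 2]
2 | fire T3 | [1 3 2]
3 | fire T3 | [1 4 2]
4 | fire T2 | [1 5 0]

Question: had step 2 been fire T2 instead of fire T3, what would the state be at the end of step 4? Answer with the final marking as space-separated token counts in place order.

(re-executing from step 2 with the substitution; state before step 2: [1 2 2])
2 | fire T2 | [1 3 0]
3 | fire T3 | [1 3 0]
4 | fire T2 | [1 3 0]

1 3 0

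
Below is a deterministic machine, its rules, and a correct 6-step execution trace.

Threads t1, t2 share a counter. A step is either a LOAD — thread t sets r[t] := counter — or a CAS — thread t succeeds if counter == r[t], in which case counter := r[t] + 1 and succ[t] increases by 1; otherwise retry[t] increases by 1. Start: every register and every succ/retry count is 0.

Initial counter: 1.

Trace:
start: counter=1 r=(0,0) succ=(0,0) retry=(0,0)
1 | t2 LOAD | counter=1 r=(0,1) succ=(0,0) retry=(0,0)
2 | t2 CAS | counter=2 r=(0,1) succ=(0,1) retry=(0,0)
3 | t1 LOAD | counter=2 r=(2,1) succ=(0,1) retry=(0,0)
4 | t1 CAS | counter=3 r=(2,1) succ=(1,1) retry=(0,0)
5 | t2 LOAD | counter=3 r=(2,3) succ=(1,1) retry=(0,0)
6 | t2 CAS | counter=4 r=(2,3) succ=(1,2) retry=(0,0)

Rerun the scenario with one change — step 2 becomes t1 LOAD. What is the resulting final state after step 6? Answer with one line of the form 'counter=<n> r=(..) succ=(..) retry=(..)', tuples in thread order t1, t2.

(re-executing from step 2 with the substitution; state before step 2: counter=1 r=(0,1) succ=(0,0) retry=(0,0))
2 | t1 LOAD | counter=1 r=(1,1) succ=(0,0) retry=(0,0)
3 | t1 LOAD | counter=1 r=(1,1) succ=(0,0) retry=(0,0)
4 | t1 CAS | counter=2 r=(1,1) succ=(1,0) retry=(0,0)
5 | t2 LOAD | counter=2 r=(1,2) succ=(1,0) retry=(0,0)
6 | t2 CAS | counter=3 r=(1,2) succ=(1,1) retry=(0,0)

counter=3 r=(1,2) succ=(1,1) retry=(0,0)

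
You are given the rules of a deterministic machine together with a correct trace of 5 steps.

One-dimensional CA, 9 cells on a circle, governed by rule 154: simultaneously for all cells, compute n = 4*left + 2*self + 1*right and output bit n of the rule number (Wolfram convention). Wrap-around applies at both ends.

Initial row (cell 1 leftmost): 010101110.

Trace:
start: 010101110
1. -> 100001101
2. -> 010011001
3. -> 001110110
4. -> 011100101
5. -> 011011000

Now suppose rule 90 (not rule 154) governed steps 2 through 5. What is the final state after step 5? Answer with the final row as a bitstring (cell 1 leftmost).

101101000

(re-executing steps 2..5 under rule 90; state before step 2: 100001101)
2. -> 110011101
3. -> 011110101
4. -> 010010000
5. -> 101101000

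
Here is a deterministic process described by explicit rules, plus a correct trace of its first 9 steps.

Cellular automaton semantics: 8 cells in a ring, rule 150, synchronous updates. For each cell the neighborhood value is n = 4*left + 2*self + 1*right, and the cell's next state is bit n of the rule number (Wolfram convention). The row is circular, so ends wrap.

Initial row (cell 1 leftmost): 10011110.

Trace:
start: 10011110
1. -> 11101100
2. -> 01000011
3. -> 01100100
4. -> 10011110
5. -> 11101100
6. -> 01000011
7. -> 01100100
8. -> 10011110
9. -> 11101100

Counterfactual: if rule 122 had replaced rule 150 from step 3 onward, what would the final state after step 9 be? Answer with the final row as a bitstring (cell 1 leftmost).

(re-executing steps 3..9 under rule 122; state before step 3: 01000011)
3. -> 10100111
4. -> 11011100
5. -> 11110111
6. -> 00011100
7. -> 00110110
8. -> 01111111
9. -> 11000001

11000001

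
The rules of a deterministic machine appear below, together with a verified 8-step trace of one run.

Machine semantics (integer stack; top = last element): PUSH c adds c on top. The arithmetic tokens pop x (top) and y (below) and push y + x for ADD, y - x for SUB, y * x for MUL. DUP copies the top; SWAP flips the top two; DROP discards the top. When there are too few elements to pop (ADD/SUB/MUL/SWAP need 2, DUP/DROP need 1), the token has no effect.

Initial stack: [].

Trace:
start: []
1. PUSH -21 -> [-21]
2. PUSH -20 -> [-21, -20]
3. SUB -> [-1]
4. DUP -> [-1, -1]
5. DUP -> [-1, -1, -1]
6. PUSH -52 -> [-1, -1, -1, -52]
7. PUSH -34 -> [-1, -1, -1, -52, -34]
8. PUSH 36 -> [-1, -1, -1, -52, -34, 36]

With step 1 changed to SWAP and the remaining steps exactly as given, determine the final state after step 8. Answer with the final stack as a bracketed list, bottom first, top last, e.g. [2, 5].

[-20, -20, -20, -52, -34, 36]

(re-executing from step 1 with the substitution; state before step 1: [])
1. SWAP -> []
2. PUSH -20 -> [-20]
3. SUB -> [-20]
4. DUP -> [-20, -20]
5. DUP -> [-20, -20, -20]
6. PUSH -52 -> [-20, -20, -20, -52]
7. PUSH -34 -> [-20, -20, -20, -52, -34]
8. PUSH 36 -> [-20, -20, -20, -52, -34, 36]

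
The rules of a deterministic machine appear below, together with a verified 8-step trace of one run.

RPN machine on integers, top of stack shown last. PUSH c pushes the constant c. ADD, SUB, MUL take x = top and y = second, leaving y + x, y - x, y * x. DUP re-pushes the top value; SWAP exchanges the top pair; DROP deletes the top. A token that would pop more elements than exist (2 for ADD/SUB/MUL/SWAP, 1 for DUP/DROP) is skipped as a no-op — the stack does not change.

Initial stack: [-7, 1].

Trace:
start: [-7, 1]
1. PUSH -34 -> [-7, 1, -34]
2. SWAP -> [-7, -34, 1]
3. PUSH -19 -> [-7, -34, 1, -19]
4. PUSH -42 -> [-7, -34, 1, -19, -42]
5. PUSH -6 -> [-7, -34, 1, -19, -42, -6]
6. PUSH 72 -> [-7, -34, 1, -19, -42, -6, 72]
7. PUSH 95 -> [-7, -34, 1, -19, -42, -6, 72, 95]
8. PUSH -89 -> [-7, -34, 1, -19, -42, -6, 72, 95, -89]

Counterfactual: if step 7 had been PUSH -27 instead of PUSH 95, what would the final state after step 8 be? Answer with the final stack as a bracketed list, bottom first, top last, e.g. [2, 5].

(re-executing from step 7 with the substitution; state before step 7: [-7, -34, 1, -19, -42, -6, 72])
7. PUSH -27 -> [-7, -34, 1, -19, -42, -6, 72, -27]
8. PUSH -89 -> [-7, -34, 1, -19, -42, -6, 72, -27, -89]

[-7, -34, 1, -19, -42, -6, 72, -27, -89]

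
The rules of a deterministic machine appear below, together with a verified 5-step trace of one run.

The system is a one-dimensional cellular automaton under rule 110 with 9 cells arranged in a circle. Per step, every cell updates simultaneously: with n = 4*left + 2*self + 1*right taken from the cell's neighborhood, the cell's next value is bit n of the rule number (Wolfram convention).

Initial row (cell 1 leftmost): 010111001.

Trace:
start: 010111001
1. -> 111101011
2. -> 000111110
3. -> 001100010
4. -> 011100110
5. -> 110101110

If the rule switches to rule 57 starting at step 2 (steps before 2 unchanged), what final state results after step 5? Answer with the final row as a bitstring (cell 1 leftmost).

110010110

(re-executing steps 2..5 under rule 57; state before step 2: 111101011)
2. -> 000010110
3. -> 111001101
4. -> 000101011
5. -> 110010110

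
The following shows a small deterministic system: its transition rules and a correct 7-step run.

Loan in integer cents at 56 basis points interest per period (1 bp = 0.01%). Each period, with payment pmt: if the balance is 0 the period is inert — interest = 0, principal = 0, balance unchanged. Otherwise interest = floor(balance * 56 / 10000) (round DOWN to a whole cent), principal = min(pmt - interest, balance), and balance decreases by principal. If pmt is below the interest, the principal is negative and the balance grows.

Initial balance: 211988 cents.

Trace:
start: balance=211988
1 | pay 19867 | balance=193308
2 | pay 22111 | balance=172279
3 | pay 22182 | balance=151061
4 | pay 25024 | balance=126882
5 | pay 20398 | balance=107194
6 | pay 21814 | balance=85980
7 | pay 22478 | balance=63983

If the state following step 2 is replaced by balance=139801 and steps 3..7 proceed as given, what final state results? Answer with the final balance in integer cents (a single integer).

30586

state after step 2 := balance=139801
3 | pay 22182 | balance=118401
4 | pay 25024 | balance=94040
5 | pay 20398 | balance=74168
6 | pay 21814 | balance=52769
7 | pay 22478 | balance=30586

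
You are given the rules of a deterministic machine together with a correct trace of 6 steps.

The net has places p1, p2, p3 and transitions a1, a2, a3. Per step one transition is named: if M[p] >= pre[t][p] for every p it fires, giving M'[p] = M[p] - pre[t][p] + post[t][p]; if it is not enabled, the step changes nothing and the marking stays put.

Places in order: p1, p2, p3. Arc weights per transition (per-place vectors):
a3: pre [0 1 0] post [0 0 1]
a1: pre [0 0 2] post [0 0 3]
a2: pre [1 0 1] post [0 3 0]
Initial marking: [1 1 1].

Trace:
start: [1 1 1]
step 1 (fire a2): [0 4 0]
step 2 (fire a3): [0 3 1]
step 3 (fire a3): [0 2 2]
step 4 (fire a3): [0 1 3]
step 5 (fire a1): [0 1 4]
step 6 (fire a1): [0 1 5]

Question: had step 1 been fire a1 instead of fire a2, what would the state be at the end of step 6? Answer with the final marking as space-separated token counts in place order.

(re-executing from step 1 with the substitution; state before step 1: [1 1 1])
step 1 (fire a1): [1 1 1]
step 2 (fire a3): [1 0 2]
step 3 (fire a3): [1 0 2]
step 4 (fire a3): [1 0 2]
step 5 (fire a1): [1 0 3]
step 6 (fire a1): [1 0 4]

1 0 4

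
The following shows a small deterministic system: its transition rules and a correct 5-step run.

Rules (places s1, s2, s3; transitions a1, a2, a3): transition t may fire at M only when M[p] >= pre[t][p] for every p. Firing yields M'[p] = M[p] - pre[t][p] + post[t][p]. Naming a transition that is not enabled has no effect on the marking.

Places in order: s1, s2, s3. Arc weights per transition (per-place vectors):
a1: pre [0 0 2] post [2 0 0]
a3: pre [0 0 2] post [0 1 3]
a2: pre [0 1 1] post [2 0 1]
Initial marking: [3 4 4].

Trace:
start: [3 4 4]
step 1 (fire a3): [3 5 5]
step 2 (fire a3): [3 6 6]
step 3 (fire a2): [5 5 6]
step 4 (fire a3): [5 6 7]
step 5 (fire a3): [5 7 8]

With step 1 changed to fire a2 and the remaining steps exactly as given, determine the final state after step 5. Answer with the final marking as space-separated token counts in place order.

(re-executing from step 1 with the substitution; state before step 1: [3 4 4])
step 1 (fire a2): [5 3 4]
step 2 (fire a3): [5 4 5]
step 3 (fire a2): [7 3 5]
step 4 (fire a3): [7 4 6]
step 5 (fire a3): [7 5 7]

7 5 7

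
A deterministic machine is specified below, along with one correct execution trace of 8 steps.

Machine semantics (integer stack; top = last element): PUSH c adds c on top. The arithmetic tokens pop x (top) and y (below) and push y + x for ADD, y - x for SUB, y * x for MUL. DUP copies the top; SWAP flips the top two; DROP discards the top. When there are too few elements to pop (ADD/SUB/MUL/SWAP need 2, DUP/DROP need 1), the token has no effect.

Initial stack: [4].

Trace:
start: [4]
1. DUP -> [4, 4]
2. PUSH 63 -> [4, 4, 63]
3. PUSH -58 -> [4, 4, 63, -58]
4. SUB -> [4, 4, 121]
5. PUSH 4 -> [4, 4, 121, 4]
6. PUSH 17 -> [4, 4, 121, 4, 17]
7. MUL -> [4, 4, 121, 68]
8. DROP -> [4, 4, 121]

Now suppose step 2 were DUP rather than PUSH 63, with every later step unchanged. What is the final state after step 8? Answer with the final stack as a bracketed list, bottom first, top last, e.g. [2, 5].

(re-executing from step 2 with the substitution; state before step 2: [4, 4])
2. DUP -> [4, 4, 4]
3. PUSH -58 -> [4, 4, 4, -58]
4. SUB -> [4, 4, 62]
5. PUSH 4 -> [4, 4, 62, 4]
6. PUSH 17 -> [4, 4, 62, 4, 17]
7. MUL -> [4, 4, 62, 68]
8. DROP -> [4, 4, 62]

[4, 4, 62]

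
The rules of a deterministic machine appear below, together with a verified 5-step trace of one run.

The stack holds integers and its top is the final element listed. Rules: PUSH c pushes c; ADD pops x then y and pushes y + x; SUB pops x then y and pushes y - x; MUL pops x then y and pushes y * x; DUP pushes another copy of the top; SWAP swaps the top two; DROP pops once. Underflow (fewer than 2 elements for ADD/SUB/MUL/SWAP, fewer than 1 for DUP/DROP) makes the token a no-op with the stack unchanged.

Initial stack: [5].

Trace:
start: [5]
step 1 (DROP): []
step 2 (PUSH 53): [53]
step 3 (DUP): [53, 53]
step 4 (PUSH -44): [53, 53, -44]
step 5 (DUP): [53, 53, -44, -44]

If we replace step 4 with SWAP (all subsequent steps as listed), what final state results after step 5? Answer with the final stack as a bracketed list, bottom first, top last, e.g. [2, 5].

(re-executing from step 4 with the substitution; state before step 4: [53, 53])
step 4 (SWAP): [53, 53]
step 5 (DUP): [53, 53, 53]

[53, 53, 53]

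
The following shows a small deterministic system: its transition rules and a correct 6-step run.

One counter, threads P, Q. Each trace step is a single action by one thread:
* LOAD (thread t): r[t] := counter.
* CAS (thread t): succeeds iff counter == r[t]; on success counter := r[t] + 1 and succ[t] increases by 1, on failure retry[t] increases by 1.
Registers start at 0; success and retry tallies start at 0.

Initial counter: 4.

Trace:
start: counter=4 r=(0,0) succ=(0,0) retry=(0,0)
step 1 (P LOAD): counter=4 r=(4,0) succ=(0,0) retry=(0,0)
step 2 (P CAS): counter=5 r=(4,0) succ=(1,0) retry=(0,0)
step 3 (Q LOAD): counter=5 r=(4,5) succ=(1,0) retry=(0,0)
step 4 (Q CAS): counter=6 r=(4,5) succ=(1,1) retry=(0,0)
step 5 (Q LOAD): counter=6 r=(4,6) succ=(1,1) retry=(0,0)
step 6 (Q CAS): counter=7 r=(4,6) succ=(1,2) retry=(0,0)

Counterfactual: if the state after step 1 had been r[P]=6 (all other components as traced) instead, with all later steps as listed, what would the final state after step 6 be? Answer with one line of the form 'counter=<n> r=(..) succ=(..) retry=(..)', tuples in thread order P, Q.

counter=6 r=(6,5) succ=(0,2) retry=(1,0)

state after step 1 := counter=4 r=(6,0) succ=(0,0) retry=(0,0)
step 2 (P CAS): counter=4 r=(6,0) succ=(0,0) retry=(1,0)
step 3 (Q LOAD): counter=4 r=(6,4) succ=(0,0) retry=(1,0)
step 4 (Q CAS): counter=5 r=(6,4) succ=(0,1) retry=(1,0)
step 5 (Q LOAD): counter=5 r=(6,5) succ=(0,1) retry=(1,0)
step 6 (Q CAS): counter=6 r=(6,5) succ=(0,2) retry=(1,0)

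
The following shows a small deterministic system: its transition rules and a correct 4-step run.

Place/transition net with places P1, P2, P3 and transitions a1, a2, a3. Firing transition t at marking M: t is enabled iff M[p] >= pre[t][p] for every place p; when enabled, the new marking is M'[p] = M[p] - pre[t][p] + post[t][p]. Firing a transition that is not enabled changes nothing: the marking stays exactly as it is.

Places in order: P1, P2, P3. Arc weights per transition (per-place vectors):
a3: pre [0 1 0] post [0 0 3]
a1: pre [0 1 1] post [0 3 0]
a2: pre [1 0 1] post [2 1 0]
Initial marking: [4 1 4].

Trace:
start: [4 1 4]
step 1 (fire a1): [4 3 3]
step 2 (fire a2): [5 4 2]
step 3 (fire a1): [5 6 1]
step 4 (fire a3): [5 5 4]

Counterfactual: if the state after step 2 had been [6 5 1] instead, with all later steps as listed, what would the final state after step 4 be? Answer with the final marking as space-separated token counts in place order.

state after step 2 := [6 5 1]
step 3 (fire a1): [6 7 0]
step 4 (fire a3): [6 6 3]

6 6 3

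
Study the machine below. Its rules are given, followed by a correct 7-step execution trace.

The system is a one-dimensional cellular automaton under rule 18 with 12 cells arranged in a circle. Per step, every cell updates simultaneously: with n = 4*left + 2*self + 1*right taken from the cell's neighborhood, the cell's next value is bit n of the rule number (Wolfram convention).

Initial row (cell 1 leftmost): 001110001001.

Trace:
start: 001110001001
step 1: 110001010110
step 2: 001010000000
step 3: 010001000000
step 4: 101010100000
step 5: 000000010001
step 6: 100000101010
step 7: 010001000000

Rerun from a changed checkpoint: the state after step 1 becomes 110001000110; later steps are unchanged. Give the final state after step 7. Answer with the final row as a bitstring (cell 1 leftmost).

state after step 1 := 110001000110
step 2: 001010101000
step 3: 010000000100
step 4: 101000001010
step 5: 000100010000
step 6: 001010101000
step 7: 010000000100

010000000100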